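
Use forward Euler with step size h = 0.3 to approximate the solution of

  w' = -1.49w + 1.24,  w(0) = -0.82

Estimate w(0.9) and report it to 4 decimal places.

Euler: w_{n+1} = w_n + h·f(t_n, w_n).
t=0.000000, w=-0.820000: f=2.461800 → w ← -0.820000 + 0.3·2.461800 = -0.081460
t=0.300000, w=-0.081460: f=1.361375 → w ← -0.081460 + 0.3·1.361375 = 0.326953
t=0.600000, w=0.326953: f=0.752841 → w ← 0.326953 + 0.3·0.752841 = 0.552805
w(0.9) ≈ 0.5528

0.5528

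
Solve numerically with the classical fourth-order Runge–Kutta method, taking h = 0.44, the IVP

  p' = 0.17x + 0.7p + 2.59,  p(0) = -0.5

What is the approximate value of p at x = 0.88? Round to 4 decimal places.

RK4: k1 = f(x_n, p_n); k2 = f(x_n + h/2, p_n + (h/2)·k1); k3 = f(x_n + h/2, p_n + (h/2)·k2); k4 = f(x_n + h, p_n + h·k3); p_{n+1} = p_n + (h/6)·(k1 + 2k2 + 2k3 + k4).
x=0.000000, p=-0.500000:
  k1 = f(0.000000, -0.500000) = 2.240000
  k2 = f(0.220000, -0.007200) = 2.622360
  k3 = f(0.220000, 0.076919) = 2.681243
  k4 = f(0.440000, 0.679747) = 3.140623
  p ← -0.500000 + (0.44/6)·(k1 + 2k2 + 2k3 + k4) = 0.672441
x=0.440000, p=0.672441:
  k1 = f(0.440000, 0.672441) = 3.135509
  k2 = f(0.660000, 1.362253) = 3.655777
  k3 = f(0.660000, 1.476712) = 3.735898
  k4 = f(0.880000, 2.316236) = 4.360965
  p ← 0.672441 + (0.44/6)·(k1 + 2k2 + 2k3 + k4) = 2.306295
p(0.88) ≈ 2.3063

2.3063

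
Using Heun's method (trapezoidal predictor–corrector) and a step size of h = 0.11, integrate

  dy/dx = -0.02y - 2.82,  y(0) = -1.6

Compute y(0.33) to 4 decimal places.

Heun: k1 = f(x_n, y_n); k2 = f(x_n + h, y_n + h·k1); y_{n+1} = y_n + (h/2)·(k1 + k2).
x=0.000000, y=-1.600000:
  k1 = f(0.000000, -1.600000) = -2.788000
  k2 = f(0.110000, -1.906680) = -2.781866
  y ← -1.600000 + (0.11/2)·(-2.788000 + (-2.781866)) = -1.906343
x=0.110000, y=-1.906343:
  k1 = f(0.110000, -1.906343) = -2.781873
  k2 = f(0.220000, -2.212349) = -2.775753
  y ← -1.906343 + (0.11/2)·(-2.781873 + (-2.775753)) = -2.212012
x=0.220000, y=-2.212012:
  k1 = f(0.220000, -2.212012) = -2.775760
  k2 = f(0.330000, -2.517346) = -2.769653
  y ← -2.212012 + (0.11/2)·(-2.775760 + (-2.769653)) = -2.517010
y(0.33) ≈ -2.5170

-2.5170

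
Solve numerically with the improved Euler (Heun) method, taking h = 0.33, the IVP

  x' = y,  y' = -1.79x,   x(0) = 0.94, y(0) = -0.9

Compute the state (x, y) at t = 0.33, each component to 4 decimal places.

0.5514, -1.3675

Heun on (x,y): k1 = f(t_n, state_n); k2 = f(t_n + h, state_n + h·k1); state_{n+1} = state_n + (h/2)·(k1 + k2).
0.000000: (0.940000, -0.900000)
  k1 = (-0.900000, -1.682600)
  predictor → (0.643000, -1.455258)
  k2 = (-1.455258, -1.150970)
  → (0.551382, -1.367539)
(x(0.33), y(0.33)) ≈ (0.5514, -1.3675)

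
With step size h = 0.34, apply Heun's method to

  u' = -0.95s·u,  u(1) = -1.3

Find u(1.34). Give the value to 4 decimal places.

Heun: k1 = f(s_n, u_n); k2 = f(s_n + h, u_n + h·k1); u_{n+1} = u_n + (h/2)·(k1 + k2).
s=1.000000, u=-1.300000:
  k1 = f(1.000000, -1.300000) = 1.235000
  k2 = f(1.340000, -0.880100) = 1.120367
  u ← -1.300000 + (0.34/2)·(1.235000 + 1.120367) = -0.899588
u(1.34) ≈ -0.8996

-0.8996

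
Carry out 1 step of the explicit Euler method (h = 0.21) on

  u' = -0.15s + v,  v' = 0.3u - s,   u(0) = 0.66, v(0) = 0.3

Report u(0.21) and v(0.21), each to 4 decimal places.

Euler on (u,v): u_{n+1} = u_n + h·u', v_{n+1} = v_n + h·v'.
0.000000: (0.660000, 0.300000); f=(0.300000, 0.198000) → (0.723000, 0.341580)
(u(0.21), v(0.21)) ≈ (0.7230, 0.3416)

0.7230, 0.3416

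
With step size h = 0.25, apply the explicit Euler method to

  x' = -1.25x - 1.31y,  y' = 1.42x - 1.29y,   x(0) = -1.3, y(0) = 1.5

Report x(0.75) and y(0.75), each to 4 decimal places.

-0.7416, -0.4810

Euler on (x,y): x_{n+1} = x_n + h·x', y_{n+1} = y_n + h·y'.
0.000000: (-1.300000, 1.500000); f=(-0.340000, -3.781000) → (-1.385000, 0.554750)
0.250000: (-1.385000, 0.554750); f=(1.004527, -2.682327) → (-1.133868, -0.115832)
0.500000: (-1.133868, -0.115832); f=(1.569075, -1.460670) → (-0.741599, -0.480999)
(x(0.75), y(0.75)) ≈ (-0.7416, -0.4810)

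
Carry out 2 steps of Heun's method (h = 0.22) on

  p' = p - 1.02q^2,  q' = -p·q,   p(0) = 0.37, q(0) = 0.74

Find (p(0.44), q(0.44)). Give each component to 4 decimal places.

0.3055, 0.6391

Heun on (p,q): k1 = f(t_n, state_n); k2 = f(t_n + h, state_n + h·k1); state_{n+1} = state_n + (h/2)·(k1 + k2).
0.000000: (0.370000, 0.740000)
  k1 = (-0.188552, -0.273800)
  predictor → (0.328519, 0.679764)
  k2 = (-0.142802, -0.223315)
  → (0.333551, 0.685317)
0.220000: (0.333551, 0.685317)
  k1 = (-0.145502, -0.228588)
  predictor → (0.301541, 0.635028)
  k2 = (-0.109785, -0.191487)
  → (0.305469, 0.639109)
(p(0.44), q(0.44)) ≈ (0.3055, 0.6391)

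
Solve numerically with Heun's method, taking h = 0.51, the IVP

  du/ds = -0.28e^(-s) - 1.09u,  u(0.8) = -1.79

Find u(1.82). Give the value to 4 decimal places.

Heun: k1 = f(s_n, u_n); k2 = f(s_n + h, u_n + h·k1); u_{n+1} = u_n + (h/2)·(k1 + k2).
s=0.800000, u=-1.790000:
  k1 = f(0.800000, -1.790000) = 1.825288
  k2 = f(1.310000, -0.859103) = 0.860873
  u ← -1.790000 + (0.51/2)·(1.825288 + 0.860873) = -1.105029
s=1.310000, u=-1.105029:
  k1 = f(1.310000, -1.105029) = 1.128932
  k2 = f(1.820000, -0.529274) = 0.531541
  u ← -1.105029 + (0.51/2)·(1.128932 + 0.531541) = -0.681608
u(1.82) ≈ -0.6816

-0.6816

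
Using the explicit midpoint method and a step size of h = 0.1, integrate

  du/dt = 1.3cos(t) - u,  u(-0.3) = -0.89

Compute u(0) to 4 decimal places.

Midpoint: k1 = f(t_n, u_n); k2 = f(t_n + h/2, u_n + (h/2)·k1); u_{n+1} = u_n + h·k2.
t=-0.300000, u=-0.890000:
  k1 = f(-0.300000, -0.890000) = 2.131937
  k2 = f(-0.250000, -0.783403) = 2.042989
  u ← -0.890000 + 0.1·2.042989 = -0.685701
t=-0.200000, u=-0.685701:
  k1 = f(-0.200000, -0.685701) = 1.959788
  k2 = f(-0.150000, -0.587712) = 1.873114
  u ← -0.685701 + 0.1·1.873114 = -0.498390
t=-0.100000, u=-0.498390:
  k1 = f(-0.100000, -0.498390) = 1.791895
  k2 = f(-0.050000, -0.408795) = 1.707170
  u ← -0.498390 + 0.1·1.707170 = -0.327673
u(0) ≈ -0.3277

-0.3277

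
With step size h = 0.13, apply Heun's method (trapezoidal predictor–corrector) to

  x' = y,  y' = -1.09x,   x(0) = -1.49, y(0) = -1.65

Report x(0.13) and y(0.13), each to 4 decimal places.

-1.6908, -1.4237

Heun on (x,y): k1 = f(t_n, state_n); k2 = f(t_n + h, state_n + h·k1); state_{n+1} = state_n + (h/2)·(k1 + k2).
0.000000: (-1.490000, -1.650000)
  k1 = (-1.650000, 1.624100)
  predictor → (-1.704500, -1.438867)
  k2 = (-1.438867, 1.857905)
  → (-1.690776, -1.423670)
(x(0.13), y(0.13)) ≈ (-1.6908, -1.4237)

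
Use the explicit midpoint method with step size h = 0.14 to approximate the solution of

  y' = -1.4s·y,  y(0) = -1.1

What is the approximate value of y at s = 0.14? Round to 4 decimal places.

-1.0849

Midpoint: k1 = f(s_n, y_n); k2 = f(s_n + h/2, y_n + (h/2)·k1); y_{n+1} = y_n + h·k2.
s=0.000000, y=-1.100000:
  k1 = f(0.000000, -1.100000) = 0.000000
  k2 = f(0.070000, -1.100000) = 0.107800
  y ← -1.100000 + 0.14·0.107800 = -1.084908
y(0.14) ≈ -1.0849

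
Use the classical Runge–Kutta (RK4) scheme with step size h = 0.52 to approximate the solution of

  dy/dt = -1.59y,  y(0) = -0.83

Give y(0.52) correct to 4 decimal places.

-0.3654

RK4: k1 = f(t_n, y_n); k2 = f(t_n + h/2, y_n + (h/2)·k1); k3 = f(t_n + h/2, y_n + (h/2)·k2); k4 = f(t_n + h, y_n + h·k3); y_{n+1} = y_n + (h/6)·(k1 + 2k2 + 2k3 + k4).
t=0.000000, y=-0.830000:
  k1 = f(0.000000, -0.830000) = 1.319700
  k2 = f(0.260000, -0.486878) = 0.774136
  k3 = f(0.260000, -0.628725) = 0.999672
  k4 = f(0.520000, -0.310170) = 0.493171
  y ← -0.830000 + (0.52/6)·(k1 + 2k2 + 2k3 + k4) = -0.365424
y(0.52) ≈ -0.3654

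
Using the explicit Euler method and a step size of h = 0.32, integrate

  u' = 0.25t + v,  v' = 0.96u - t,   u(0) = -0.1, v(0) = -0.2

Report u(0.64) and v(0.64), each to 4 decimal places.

Euler on (u,v): u_{n+1} = u_n + h·u', v_{n+1} = v_n + h·v'.
0.000000: (-0.100000, -0.200000); f=(-0.200000, -0.096000) → (-0.164000, -0.230720)
0.320000: (-0.164000, -0.230720); f=(-0.150720, -0.477440) → (-0.212230, -0.383501)
(u(0.64), v(0.64)) ≈ (-0.2122, -0.3835)

-0.2122, -0.3835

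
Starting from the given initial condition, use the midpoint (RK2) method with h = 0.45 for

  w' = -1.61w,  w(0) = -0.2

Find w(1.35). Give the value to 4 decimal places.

Midpoint: k1 = f(t_n, w_n); k2 = f(t_n + h/2, w_n + (h/2)·k1); w_{n+1} = w_n + h·k2.
t=0.000000, w=-0.200000:
  k1 = f(0.000000, -0.200000) = 0.322000
  k2 = f(0.225000, -0.127550) = 0.205355
  w ← -0.200000 + 0.45·0.205355 = -0.107590
t=0.450000, w=-0.107590:
  k1 = f(0.450000, -0.107590) = 0.173220
  k2 = f(0.675000, -0.068616) = 0.110471
  w ← -0.107590 + 0.45·0.110471 = -0.057878
t=0.900000, w=-0.057878:
  k1 = f(0.900000, -0.057878) = 0.093184
  k2 = f(1.125000, -0.036912) = 0.059428
  w ← -0.057878 + 0.45·0.059428 = -0.031136
w(1.35) ≈ -0.0311

-0.0311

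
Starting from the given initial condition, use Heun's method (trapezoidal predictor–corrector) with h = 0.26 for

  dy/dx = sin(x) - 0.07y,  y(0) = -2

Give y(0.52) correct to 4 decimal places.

-1.7983

Heun: k1 = f(x_n, y_n); k2 = f(x_n + h, y_n + h·k1); y_{n+1} = y_n + (h/2)·(k1 + k2).
x=0.000000, y=-2.000000:
  k1 = f(0.000000, -2.000000) = 0.140000
  k2 = f(0.260000, -1.963600) = 0.394533
  y ← -2.000000 + (0.26/2)·(0.140000 + 0.394533) = -1.930511
x=0.260000, y=-1.930511:
  k1 = f(0.260000, -1.930511) = 0.392216
  k2 = f(0.520000, -1.828535) = 0.624878
  y ← -1.930511 + (0.26/2)·(0.392216 + 0.624878) = -1.798289
y(0.52) ≈ -1.7983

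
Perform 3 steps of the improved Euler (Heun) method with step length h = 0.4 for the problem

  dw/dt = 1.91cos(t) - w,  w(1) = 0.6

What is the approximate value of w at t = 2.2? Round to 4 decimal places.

-0.0335

Heun: k1 = f(t_n, w_n); k2 = f(t_n + h, w_n + h·k1); w_{n+1} = w_n + (h/2)·(k1 + k2).
t=1.000000, w=0.600000:
  k1 = f(1.000000, 0.600000) = 0.431977
  k2 = f(1.400000, 0.772791) = -0.448154
  w ← 0.600000 + (0.4/2)·(0.431977 + (-0.448154)) = 0.596765
t=1.400000, w=0.596765:
  k1 = f(1.400000, 0.596765) = -0.272127
  k2 = f(1.800000, 0.487914) = -0.921870
  w ← 0.596765 + (0.4/2)·(-0.272127 + (-0.921870)) = 0.357965
t=1.800000, w=0.357965:
  k1 = f(1.800000, 0.357965) = -0.791921
  k2 = f(2.200000, 0.041197) = -1.165234
  w ← 0.357965 + (0.4/2)·(-0.791921 + (-1.165234)) = -0.033466
w(2.2) ≈ -0.0335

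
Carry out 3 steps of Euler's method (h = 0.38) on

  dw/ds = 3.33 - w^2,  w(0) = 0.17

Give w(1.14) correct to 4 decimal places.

1.7851

Euler: w_{n+1} = w_n + h·f(s_n, w_n).
s=0.000000, w=0.170000: f=3.301100 → w ← 0.170000 + 0.38·3.301100 = 1.424418
s=0.380000, w=1.424418: f=1.301033 → w ← 1.424418 + 0.38·1.301033 = 1.918811
s=0.760000, w=1.918811: f=-0.351834 → w ← 1.918811 + 0.38·(-0.351834) = 1.785114
w(1.14) ≈ 1.7851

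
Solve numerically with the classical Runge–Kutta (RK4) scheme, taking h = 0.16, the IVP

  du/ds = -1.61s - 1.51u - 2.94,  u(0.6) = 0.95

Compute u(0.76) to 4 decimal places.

0.1719

RK4: k1 = f(s_n, u_n); k2 = f(s_n + h/2, u_n + (h/2)·k1); k3 = f(s_n + h/2, u_n + (h/2)·k2); k4 = f(s_n + h, u_n + h·k3); u_{n+1} = u_n + (h/6)·(k1 + 2k2 + 2k3 + k4).
s=0.600000, u=0.950000:
  k1 = f(0.600000, 0.950000) = -5.340500
  k2 = f(0.680000, 0.522760) = -4.824168
  k3 = f(0.680000, 0.564067) = -4.886541
  k4 = f(0.760000, 0.168154) = -4.417512
  u ← 0.950000 + (0.16/6)·(k1 + 2k2 + 2k3 + k4) = 0.171882
u(0.76) ≈ 0.1719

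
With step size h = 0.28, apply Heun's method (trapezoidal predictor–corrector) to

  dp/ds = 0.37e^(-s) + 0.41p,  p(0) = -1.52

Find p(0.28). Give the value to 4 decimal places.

Heun: k1 = f(s_n, p_n); k2 = f(s_n + h, p_n + h·k1); p_{n+1} = p_n + (h/2)·(k1 + k2).
s=0.000000, p=-1.520000:
  k1 = f(0.000000, -1.520000) = -0.253200
  k2 = f(0.280000, -1.590896) = -0.372627
  p ← -1.520000 + (0.28/2)·(-0.253200 + (-0.372627)) = -1.607616
p(0.28) ≈ -1.6076

-1.6076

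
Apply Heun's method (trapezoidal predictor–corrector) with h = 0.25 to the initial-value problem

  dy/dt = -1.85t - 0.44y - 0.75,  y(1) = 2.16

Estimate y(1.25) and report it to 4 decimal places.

Heun: k1 = f(t_n, y_n); k2 = f(t_n + h, y_n + h·k1); y_{n+1} = y_n + (h/2)·(k1 + k2).
t=1.000000, y=2.160000:
  k1 = f(1.000000, 2.160000) = -3.550400
  k2 = f(1.250000, 1.272400) = -3.622356
  y ← 2.160000 + (0.25/2)·(-3.550400 + (-3.622356)) = 1.263406
y(1.25) ≈ 1.2634

1.2634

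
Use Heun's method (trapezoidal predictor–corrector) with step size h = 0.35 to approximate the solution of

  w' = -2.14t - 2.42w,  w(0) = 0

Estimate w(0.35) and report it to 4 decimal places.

Heun: k1 = f(t_n, w_n); k2 = f(t_n + h, w_n + h·k1); w_{n+1} = w_n + (h/2)·(k1 + k2).
t=0.000000, w=0.000000:
  k1 = f(0.000000, 0.000000) = 0.000000
  k2 = f(0.350000, 0.000000) = -0.749000
  w ← 0.000000 + (0.35/2)·(0.000000 + (-0.749000)) = -0.131075
w(0.35) ≈ -0.1311

-0.1311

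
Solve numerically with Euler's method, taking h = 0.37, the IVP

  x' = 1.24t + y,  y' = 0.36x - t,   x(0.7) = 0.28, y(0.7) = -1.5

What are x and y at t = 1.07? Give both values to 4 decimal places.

0.0462, -1.7217

Euler on (x,y): x_{n+1} = x_n + h·x', y_{n+1} = y_n + h·y'.
0.700000: (0.280000, -1.500000); f=(-0.632000, -0.599200) → (0.046160, -1.721704)
(x(1.07), y(1.07)) ≈ (0.0462, -1.7217)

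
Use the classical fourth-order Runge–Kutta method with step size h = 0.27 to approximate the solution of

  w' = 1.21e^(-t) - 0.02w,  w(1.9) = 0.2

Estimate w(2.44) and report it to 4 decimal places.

RK4: k1 = f(t_n, w_n); k2 = f(t_n + h/2, w_n + (h/2)·k1); k3 = f(t_n + h/2, w_n + (h/2)·k2); k4 = f(t_n + h, w_n + h·k3); w_{n+1} = w_n + (h/6)·(k1 + 2k2 + 2k3 + k4).
t=1.900000, w=0.200000:
  k1 = f(1.900000, 0.200000) = 0.176978
  k2 = f(2.035000, 0.223892) = 0.153646
  k3 = f(2.035000, 0.220742) = 0.153709
  k4 = f(2.170000, 0.241501) = 0.133325
  w ← 0.200000 + (0.27/6)·(k1 + 2k2 + 2k3 + k4) = 0.241625
t=2.170000, w=0.241625:
  k1 = f(2.170000, 0.241625) = 0.133322
  k2 = f(2.305000, 0.259624) = 0.115516
  k3 = f(2.305000, 0.257220) = 0.115564
  k4 = f(2.440000, 0.272828) = 0.100008
  w ← 0.241625 + (0.27/6)·(k1 + 2k2 + 2k3 + k4) = 0.272923
w(2.44) ≈ 0.2729

0.2729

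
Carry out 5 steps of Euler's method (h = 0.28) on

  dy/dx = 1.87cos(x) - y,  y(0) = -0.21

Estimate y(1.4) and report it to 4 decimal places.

Euler: y_{n+1} = y_n + h·f(x_n, y_n).
x=0.000000, y=-0.210000: f=2.080000 → y ← -0.210000 + 0.28·2.080000 = 0.372400
x=0.280000, y=0.372400: f=1.424774 → y ← 0.372400 + 0.28·1.424774 = 0.771337
x=0.560000, y=0.771337: f=0.813030 → y ← 0.771337 + 0.28·0.813030 = 0.998985
x=0.840000, y=0.998985: f=0.249170 → y ← 0.998985 + 0.28·0.249170 = 1.068753
x=1.120000, y=1.068753: f=-0.254027 → y ← 1.068753 + 0.28·(-0.254027) = 0.997625
y(1.4) ≈ 0.9976

0.9976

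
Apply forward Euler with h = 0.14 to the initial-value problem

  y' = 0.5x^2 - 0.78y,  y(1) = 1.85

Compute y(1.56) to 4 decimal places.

Euler: y_{n+1} = y_n + h·f(x_n, y_n).
x=1.000000, y=1.850000: f=-0.943000 → y ← 1.850000 + 0.14·(-0.943000) = 1.717980
x=1.140000, y=1.717980: f=-0.690224 → y ← 1.717980 + 0.14·(-0.690224) = 1.621349
x=1.280000, y=1.621349: f=-0.445452 → y ← 1.621349 + 0.14·(-0.445452) = 1.558985
x=1.420000, y=1.558985: f=-0.207809 → y ← 1.558985 + 0.14·(-0.207809) = 1.529892
y(1.56) ≈ 1.5299

1.5299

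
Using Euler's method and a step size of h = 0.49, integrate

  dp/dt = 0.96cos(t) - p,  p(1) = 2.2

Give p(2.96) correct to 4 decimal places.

-0.2713

Euler: p_{n+1} = p_n + h·f(t_n, p_n).
t=1.000000, p=2.200000: f=-1.681310 → p ← 2.200000 + 0.49·(-1.681310) = 1.376158
t=1.490000, p=1.376158: f=-1.298678 → p ← 1.376158 + 0.49·(-1.298678) = 0.739806
t=1.980000, p=0.739806: f=-1.121770 → p ← 0.739806 + 0.49·(-1.121770) = 0.190139
t=2.470000, p=0.190139: f=-0.941657 → p ← 0.190139 + 0.49·(-0.941657) = -0.271273
p(2.96) ≈ -0.2713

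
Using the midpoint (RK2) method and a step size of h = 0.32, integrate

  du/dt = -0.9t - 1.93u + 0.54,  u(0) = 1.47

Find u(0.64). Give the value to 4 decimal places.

Midpoint: k1 = f(t_n, u_n); k2 = f(t_n + h/2, u_n + (h/2)·k1); u_{n+1} = u_n + h·k2.
t=0.000000, u=1.470000:
  k1 = f(0.000000, 1.470000) = -2.297100
  k2 = f(0.160000, 1.102464) = -1.731756
  u ← 1.470000 + 0.32·(-1.731756) = 0.915838
t=0.320000, u=0.915838:
  k1 = f(0.320000, 0.915838) = -1.515568
  k2 = f(0.480000, 0.673347) = -1.191560
  u ← 0.915838 + 0.32·(-1.191560) = 0.534539
u(0.64) ≈ 0.5345

0.5345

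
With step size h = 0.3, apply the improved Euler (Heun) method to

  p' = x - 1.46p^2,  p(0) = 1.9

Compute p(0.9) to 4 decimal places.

Heun: k1 = f(x_n, p_n); k2 = f(x_n + h, p_n + h·k1); p_{n+1} = p_n + (h/2)·(k1 + k2).
x=0.000000, p=1.900000:
  k1 = f(0.000000, 1.900000) = -5.270600
  k2 = f(0.300000, 0.318820) = 0.151597
  p ← 1.900000 + (0.3/2)·(-5.270600 + 0.151597) = 1.132149
x=0.300000, p=1.132149:
  k1 = f(0.300000, 1.132149) = -1.571373
  k2 = f(0.600000, 0.660738) = -0.037398
  p ← 1.132149 + (0.3/2)·(-1.571373 + (-0.037398)) = 0.890834
x=0.600000, p=0.890834:
  k1 = f(0.600000, 0.890834) = -0.558634
  k2 = f(0.900000, 0.723244) = 0.136301
  p ← 0.890834 + (0.3/2)·(-0.558634 + 0.136301) = 0.827484
p(0.9) ≈ 0.8275

0.8275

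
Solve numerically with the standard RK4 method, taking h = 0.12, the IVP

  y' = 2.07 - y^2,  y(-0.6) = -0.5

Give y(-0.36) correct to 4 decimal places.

RK4: k1 = f(x_n, y_n); k2 = f(x_n + h/2, y_n + (h/2)·k1); k3 = f(x_n + h/2, y_n + (h/2)·k2); k4 = f(x_n + h, y_n + h·k3); y_{n+1} = y_n + (h/6)·(k1 + 2k2 + 2k3 + k4).
x=-0.600000, y=-0.500000:
  k1 = f(-0.600000, -0.500000) = 1.820000
  k2 = f(-0.540000, -0.390800) = 1.917275
  k3 = f(-0.540000, -0.384963) = 1.921803
  k4 = f(-0.480000, -0.269384) = 1.997432
  y ← -0.500000 + (0.12/6)·(k1 + 2k2 + 2k3 + k4) = -0.270088
x=-0.480000, y=-0.270088:
  k1 = f(-0.480000, -0.270088) = 1.997052
  k2 = f(-0.420000, -0.150265) = 2.047420
  k3 = f(-0.420000, -0.147243) = 2.048320
  k4 = f(-0.360000, -0.024290) = 2.069410
  y ← -0.270088 + (0.12/6)·(k1 + 2k2 + 2k3 + k4) = -0.024929
y(-0.36) ≈ -0.0249

-0.0249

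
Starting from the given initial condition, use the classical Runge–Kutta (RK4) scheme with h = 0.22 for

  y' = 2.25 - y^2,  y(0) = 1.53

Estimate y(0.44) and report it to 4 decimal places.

RK4: k1 = f(x_n, y_n); k2 = f(x_n + h/2, y_n + (h/2)·k1); k3 = f(x_n + h/2, y_n + (h/2)·k2); k4 = f(x_n + h, y_n + h·k3); y_{n+1} = y_n + (h/6)·(k1 + 2k2 + 2k3 + k4).
x=0.000000, y=1.530000:
  k1 = f(0.000000, 1.530000) = -0.090900
  k2 = f(0.110000, 1.520001) = -0.060403
  k3 = f(0.110000, 1.523356) = -0.070612
  k4 = f(0.220000, 1.514465) = -0.043605
  y ← 1.530000 + (0.22/6)·(k1 + 2k2 + 2k3 + k4) = 1.515460
x=0.220000, y=1.515460:
  k1 = f(0.220000, 1.515460) = -0.046620
  k2 = f(0.330000, 1.510332) = -0.031103
  k3 = f(0.330000, 1.512039) = -0.036262
  k4 = f(0.440000, 1.507483) = -0.022504
  y ← 1.515460 + (0.22/6)·(k1 + 2k2 + 2k3 + k4) = 1.507986
y(0.44) ≈ 1.5080

1.5080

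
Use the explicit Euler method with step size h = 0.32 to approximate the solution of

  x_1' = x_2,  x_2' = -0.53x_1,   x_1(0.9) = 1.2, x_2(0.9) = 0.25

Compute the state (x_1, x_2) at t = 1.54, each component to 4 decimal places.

Euler on (x_1,x_2): x_1_{n+1} = x_1_n + h·x_1', x_2_{n+1} = x_2_n + h·x_2'.
0.900000: (1.200000, 0.250000); f=(0.250000, -0.636000) → (1.280000, 0.046480)
1.220000: (1.280000, 0.046480); f=(0.046480, -0.678400) → (1.294874, -0.170608)
(x_1(1.54), x_2(1.54)) ≈ (1.2949, -0.1706)

1.2949, -0.1706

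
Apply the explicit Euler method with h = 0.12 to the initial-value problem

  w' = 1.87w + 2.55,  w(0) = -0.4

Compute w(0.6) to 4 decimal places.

1.2881

Euler: w_{n+1} = w_n + h·f(x_n, w_n).
x=0.000000, w=-0.400000: f=1.802000 → w ← -0.400000 + 0.12·1.802000 = -0.183760
x=0.120000, w=-0.183760: f=2.206369 → w ← -0.183760 + 0.12·2.206369 = 0.081004
x=0.240000, w=0.081004: f=2.701478 → w ← 0.081004 + 0.12·2.701478 = 0.405182
x=0.360000, w=0.405182: f=3.307690 → w ← 0.405182 + 0.12·3.307690 = 0.802104
x=0.480000, w=0.802104: f=4.049935 → w ← 0.802104 + 0.12·4.049935 = 1.288097
w(0.6) ≈ 1.2881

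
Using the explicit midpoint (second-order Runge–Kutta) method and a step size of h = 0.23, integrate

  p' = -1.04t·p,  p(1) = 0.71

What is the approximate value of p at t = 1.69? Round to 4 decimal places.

Midpoint: k1 = f(t_n, p_n); k2 = f(t_n + h/2, p_n + (h/2)·k1); p_{n+1} = p_n + h·k2.
t=1.000000, p=0.710000:
  k1 = f(1.000000, 0.710000) = -0.738400
  k2 = f(1.115000, 0.625084) = -0.724847
  p ← 0.710000 + 0.23·(-0.724847) = 0.543285
t=1.230000, p=0.543285:
  k1 = f(1.230000, 0.543285) = -0.694970
  k2 = f(1.345000, 0.463364) = -0.648153
  p ← 0.543285 + 0.23·(-0.648153) = 0.394210
t=1.460000, p=0.394210:
  k1 = f(1.460000, 0.394210) = -0.598568
  k2 = f(1.575000, 0.325375) = -0.532964
  p ← 0.394210 + 0.23·(-0.532964) = 0.271628
p(1.69) ≈ 0.2716

0.2716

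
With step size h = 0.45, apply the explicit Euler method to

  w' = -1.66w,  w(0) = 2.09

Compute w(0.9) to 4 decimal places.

0.1338

Euler: w_{n+1} = w_n + h·f(s_n, w_n).
s=0.000000, w=2.090000: f=-3.469400 → w ← 2.090000 + 0.45·(-3.469400) = 0.528770
s=0.450000, w=0.528770: f=-0.877758 → w ← 0.528770 + 0.45·(-0.877758) = 0.133779
w(0.9) ≈ 0.1338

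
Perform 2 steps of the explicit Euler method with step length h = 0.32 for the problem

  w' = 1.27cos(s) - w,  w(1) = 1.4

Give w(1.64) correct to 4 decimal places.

0.8975

Euler: w_{n+1} = w_n + h·f(s_n, w_n).
s=1.000000, w=1.400000: f=-0.713816 → w ← 1.400000 + 0.32·(-0.713816) = 1.171579
s=1.320000, w=1.171579: f=-0.856396 → w ← 1.171579 + 0.32·(-0.856396) = 0.897532
w(1.64) ≈ 0.8975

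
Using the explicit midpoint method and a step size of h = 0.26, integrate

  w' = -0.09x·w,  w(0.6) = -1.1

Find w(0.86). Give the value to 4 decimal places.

Midpoint: k1 = f(x_n, w_n); k2 = f(x_n + h/2, w_n + (h/2)·k1); w_{n+1} = w_n + h·k2.
x=0.600000, w=-1.100000:
  k1 = f(0.600000, -1.100000) = 0.059400
  k2 = f(0.730000, -1.092278) = 0.071763
  w ← -1.100000 + 0.26·0.071763 = -1.081342
w(0.86) ≈ -1.0813

-1.0813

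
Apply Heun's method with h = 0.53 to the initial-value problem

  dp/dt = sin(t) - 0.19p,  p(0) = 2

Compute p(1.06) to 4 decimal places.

Heun: k1 = f(t_n, p_n); k2 = f(t_n + h, p_n + h·k1); p_{n+1} = p_n + (h/2)·(k1 + k2).
t=0.000000, p=2.000000:
  k1 = f(0.000000, 2.000000) = -0.380000
  k2 = f(0.530000, 1.798600) = 0.163799
  p ← 2.000000 + (0.53/2)·(-0.380000 + 0.163799) = 1.942707
t=0.530000, p=1.942707:
  k1 = f(0.530000, 1.942707) = 0.136419
  k2 = f(1.060000, 2.015009) = 0.489504
  p ← 1.942707 + (0.53/2)·(0.136419 + 0.489504) = 2.108576
p(1.06) ≈ 2.1086

2.1086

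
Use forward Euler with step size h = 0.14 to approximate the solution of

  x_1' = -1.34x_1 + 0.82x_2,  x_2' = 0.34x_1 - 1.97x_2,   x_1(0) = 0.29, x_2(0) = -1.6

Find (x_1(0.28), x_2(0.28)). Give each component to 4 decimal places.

-0.0893, -0.8267

Euler on (x_1,x_2): x_1_{n+1} = x_1_n + h·x_1', x_2_{n+1} = x_2_n + h·x_2'.
0.000000: (0.290000, -1.600000); f=(-1.700600, 3.250600) → (0.051916, -1.144916)
0.140000: (0.051916, -1.144916); f=(-1.008399, 2.273136) → (-0.089260, -0.826677)
(x_1(0.28), x_2(0.28)) ≈ (-0.0893, -0.8267)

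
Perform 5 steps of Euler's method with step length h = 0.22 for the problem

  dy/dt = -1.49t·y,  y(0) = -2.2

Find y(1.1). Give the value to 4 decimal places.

Euler: y_{n+1} = y_n + h·f(t_n, y_n).
t=0.000000, y=-2.200000: f=0.000000 → y ← -2.200000 + 0.22·0.000000 = -2.200000
t=0.220000, y=-2.200000: f=0.721160 → y ← -2.200000 + 0.22·0.721160 = -2.041345
t=0.440000, y=-2.041345: f=1.338306 → y ← -2.041345 + 0.22·1.338306 = -1.746918
t=0.660000, y=-1.746918: f=1.717919 → y ← -1.746918 + 0.22·1.717919 = -1.368975
t=0.880000, y=-1.368975: f=1.795001 → y ← -1.368975 + 0.22·1.795001 = -0.974075
y(1.1) ≈ -0.9741

-0.9741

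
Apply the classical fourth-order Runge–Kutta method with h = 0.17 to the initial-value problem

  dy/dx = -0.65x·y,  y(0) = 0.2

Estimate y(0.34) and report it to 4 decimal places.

RK4: k1 = f(x_n, y_n); k2 = f(x_n + h/2, y_n + (h/2)·k1); k3 = f(x_n + h/2, y_n + (h/2)·k2); k4 = f(x_n + h, y_n + h·k3); y_{n+1} = y_n + (h/6)·(k1 + 2k2 + 2k3 + k4).
x=0.000000, y=0.200000:
  k1 = f(0.000000, 0.200000) = 0.000000
  k2 = f(0.085000, 0.200000) = -0.011050
  k3 = f(0.085000, 0.199061) = -0.010998
  k4 = f(0.170000, 0.198130) = -0.021893
  y ← 0.200000 + (0.17/6)·(k1 + 2k2 + 2k3 + k4) = 0.198130
x=0.170000, y=0.198130:
  k1 = f(0.170000, 0.198130) = -0.021893
  k2 = f(0.255000, 0.196269) = -0.032532
  k3 = f(0.255000, 0.195365) = -0.032382
  k4 = f(0.340000, 0.192625) = -0.042570
  y ← 0.198130 + (0.17/6)·(k1 + 2k2 + 2k3 + k4) = 0.192625
y(0.34) ≈ 0.1926

0.1926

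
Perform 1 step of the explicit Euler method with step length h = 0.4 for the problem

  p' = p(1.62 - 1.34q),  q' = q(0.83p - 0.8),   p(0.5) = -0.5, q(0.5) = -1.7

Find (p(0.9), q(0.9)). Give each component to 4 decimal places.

-1.2796, -0.8738

Euler on (p,q): p_{n+1} = p_n + h·p', q_{n+1} = q_n + h·q'.
0.500000: (-0.500000, -1.700000); f=(-1.949000, 2.065500) → (-1.279600, -0.873800)
(p(0.9), q(0.9)) ≈ (-1.2796, -0.8738)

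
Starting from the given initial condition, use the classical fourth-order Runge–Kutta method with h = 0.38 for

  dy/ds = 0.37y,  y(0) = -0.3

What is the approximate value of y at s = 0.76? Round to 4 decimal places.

RK4: k1 = f(s_n, y_n); k2 = f(s_n + h/2, y_n + (h/2)·k1); k3 = f(s_n + h/2, y_n + (h/2)·k2); k4 = f(s_n + h, y_n + h·k3); y_{n+1} = y_n + (h/6)·(k1 + 2k2 + 2k3 + k4).
s=0.000000, y=-0.300000:
  k1 = f(0.000000, -0.300000) = -0.111000
  k2 = f(0.190000, -0.321090) = -0.118803
  k3 = f(0.190000, -0.322573) = -0.119352
  k4 = f(0.380000, -0.345354) = -0.127781
  y ← -0.300000 + (0.38/6)·(k1 + 2k2 + 2k3 + k4) = -0.345289
s=0.380000, y=-0.345289:
  k1 = f(0.380000, -0.345289) = -0.127757
  k2 = f(0.570000, -0.369563) = -0.136738
  k3 = f(0.570000, -0.371269) = -0.137370
  k4 = f(0.760000, -0.397490) = -0.147071
  y ← -0.345289 + (0.38/6)·(k1 + 2k2 + 2k3 + k4) = -0.397415
y(0.76) ≈ -0.3974

-0.3974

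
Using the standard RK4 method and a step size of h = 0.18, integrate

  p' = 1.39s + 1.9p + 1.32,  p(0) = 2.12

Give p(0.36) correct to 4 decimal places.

4.9978

RK4: k1 = f(s_n, p_n); k2 = f(s_n + h/2, p_n + (h/2)·k1); k3 = f(s_n + h/2, p_n + (h/2)·k2); k4 = f(s_n + h, p_n + h·k3); p_{n+1} = p_n + (h/6)·(k1 + 2k2 + 2k3 + k4).
s=0.000000, p=2.120000:
  k1 = f(0.000000, 2.120000) = 5.348000
  k2 = f(0.090000, 2.601320) = 6.387608
  k3 = f(0.090000, 2.694885) = 6.565381
  k4 = f(0.180000, 3.301769) = 7.843560
  p ← 2.120000 + (0.18/6)·(k1 + 2k2 + 2k3 + k4) = 3.292926
s=0.180000, p=3.292926:
  k1 = f(0.180000, 3.292926) = 7.826760
  k2 = f(0.270000, 3.997335) = 9.290236
  k3 = f(0.270000, 4.129047) = 9.540490
  k4 = f(0.360000, 5.010214) = 11.339807
  p ← 3.292926 + (0.18/6)·(k1 + 2k2 + 2k3 + k4) = 4.997767
p(0.36) ≈ 4.9978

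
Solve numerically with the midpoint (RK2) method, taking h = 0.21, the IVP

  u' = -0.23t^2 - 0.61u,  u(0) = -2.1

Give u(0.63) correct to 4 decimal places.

Midpoint: k1 = f(t_n, u_n); k2 = f(t_n + h/2, u_n + (h/2)·k1); u_{n+1} = u_n + h·k2.
t=0.000000, u=-2.100000:
  k1 = f(0.000000, -2.100000) = 1.281000
  k2 = f(0.105000, -1.965495) = 1.196416
  u ← -2.100000 + 0.21·1.196416 = -1.848753
t=0.210000, u=-1.848753:
  k1 = f(0.210000, -1.848753) = 1.117596
  k2 = f(0.315000, -1.731405) = 1.033335
  u ← -1.848753 + 0.21·1.033335 = -1.631752
t=0.420000, u=-1.631752:
  k1 = f(0.420000, -1.631752) = 0.954797
  k2 = f(0.525000, -1.531499) = 0.870820
  u ← -1.631752 + 0.21·0.870820 = -1.448880
u(0.63) ≈ -1.4489

-1.4489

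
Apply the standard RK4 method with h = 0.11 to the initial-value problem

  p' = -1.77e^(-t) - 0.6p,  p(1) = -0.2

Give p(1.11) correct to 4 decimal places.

RK4: k1 = f(t_n, p_n); k2 = f(t_n + h/2, p_n + (h/2)·k1); k3 = f(t_n + h/2, p_n + (h/2)·k2); k4 = f(t_n + h, p_n + h·k3); p_{n+1} = p_n + (h/6)·(k1 + 2k2 + 2k3 + k4).
t=1.000000, p=-0.200000:
  k1 = f(1.000000, -0.200000) = -0.531147
  k2 = f(1.055000, -0.229213) = -0.478773
  k3 = f(1.055000, -0.226333) = -0.480501
  k4 = f(1.110000, -0.252855) = -0.431606
  p ← -0.200000 + (0.11/6)·(k1 + 2k2 + 2k3 + k4) = -0.252824
p(1.11) ≈ -0.2528

-0.2528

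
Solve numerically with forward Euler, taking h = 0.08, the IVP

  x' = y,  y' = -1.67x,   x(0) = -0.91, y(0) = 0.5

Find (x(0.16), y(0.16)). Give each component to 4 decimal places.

Euler on (x,y): x_{n+1} = x_n + h·x', y_{n+1} = y_n + h·y'.
0.000000: (-0.910000, 0.500000); f=(0.500000, 1.519700) → (-0.870000, 0.621576)
0.080000: (-0.870000, 0.621576); f=(0.621576, 1.452900) → (-0.820274, 0.737808)
(x(0.16), y(0.16)) ≈ (-0.8203, 0.7378)

-0.8203, 0.7378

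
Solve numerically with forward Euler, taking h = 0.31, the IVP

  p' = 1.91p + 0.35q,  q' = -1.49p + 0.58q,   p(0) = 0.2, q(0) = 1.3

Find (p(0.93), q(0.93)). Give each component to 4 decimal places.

Euler on (p,q): p_{n+1} = p_n + h·p', q_{n+1} = q_n + h·q'.
0.000000: (0.200000, 1.300000); f=(0.837000, 0.456000) → (0.459470, 1.441360)
0.310000: (0.459470, 1.441360); f=(1.382064, 0.151378) → (0.887910, 1.488287)
0.620000: (0.887910, 1.488287); f=(2.216808, -0.459779) → (1.575120, 1.345756)
(p(0.93), q(0.93)) ≈ (1.5751, 1.3458)

1.5751, 1.3458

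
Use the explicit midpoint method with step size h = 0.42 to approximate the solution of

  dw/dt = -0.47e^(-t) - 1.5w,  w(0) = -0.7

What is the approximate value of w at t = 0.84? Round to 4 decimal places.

Midpoint: k1 = f(t_n, w_n); k2 = f(t_n + h/2, w_n + (h/2)·k1); w_{n+1} = w_n + h·k2.
t=0.000000, w=-0.700000:
  k1 = f(0.000000, -0.700000) = 0.580000
  k2 = f(0.210000, -0.578200) = 0.486325
  w ← -0.700000 + 0.42·0.486325 = -0.495743
t=0.420000, w=-0.495743:
  k1 = f(0.420000, -0.495743) = 0.434803
  k2 = f(0.630000, -0.404435) = 0.356334
  w ← -0.495743 + 0.42·0.356334 = -0.346083
w(0.84) ≈ -0.3461

-0.3461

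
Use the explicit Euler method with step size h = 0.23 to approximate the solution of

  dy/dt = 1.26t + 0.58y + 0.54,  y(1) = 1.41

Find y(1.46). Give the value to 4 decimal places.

2.7612

Euler: y_{n+1} = y_n + h·f(t_n, y_n).
t=1.000000, y=1.410000: f=2.617800 → y ← 1.410000 + 0.23·2.617800 = 2.012094
t=1.230000, y=2.012094: f=3.256815 → y ← 2.012094 + 0.23·3.256815 = 2.761161
y(1.46) ≈ 2.7612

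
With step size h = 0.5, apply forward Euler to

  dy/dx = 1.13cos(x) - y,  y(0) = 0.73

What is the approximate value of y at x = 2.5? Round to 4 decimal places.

Euler: y_{n+1} = y_n + h·f(x_n, y_n).
x=0.000000, y=0.730000: f=0.400000 → y ← 0.730000 + 0.5·0.400000 = 0.930000
x=0.500000, y=0.930000: f=0.061668 → y ← 0.930000 + 0.5·0.061668 = 0.960834
x=1.000000, y=0.960834: f=-0.350293 → y ← 0.960834 + 0.5·(-0.350293) = 0.785688
x=1.500000, y=0.785688: f=-0.705755 → y ← 0.785688 + 0.5·(-0.705755) = 0.432810
x=2.000000, y=0.432810: f=-0.903056 → y ← 0.432810 + 0.5·(-0.903056) = -0.018718
y(2.5) ≈ -0.0187

-0.0187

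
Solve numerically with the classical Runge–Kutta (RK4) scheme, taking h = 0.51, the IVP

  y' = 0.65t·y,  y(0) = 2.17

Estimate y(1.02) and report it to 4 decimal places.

RK4: k1 = f(t_n, y_n); k2 = f(t_n + h/2, y_n + (h/2)·k1); k3 = f(t_n + h/2, y_n + (h/2)·k2); k4 = f(t_n + h, y_n + h·k3); y_{n+1} = y_n + (h/6)·(k1 + 2k2 + 2k3 + k4).
t=0.000000, y=2.170000:
  k1 = f(0.000000, 2.170000) = 0.000000
  k2 = f(0.255000, 2.170000) = 0.359677
  k3 = f(0.255000, 2.261718) = 0.374880
  k4 = f(0.510000, 2.361189) = 0.782734
  y ← 2.170000 + (0.51/6)·(k1 + 2k2 + 2k3 + k4) = 2.361407
t=0.510000, y=2.361407:
  k1 = f(0.510000, 2.361407) = 0.782806
  k2 = f(0.765000, 2.561023) = 1.273469
  k3 = f(0.765000, 2.686142) = 1.335684
  k4 = f(1.020000, 3.042606) = 2.017248
  y ← 2.361407 + (0.51/6)·(k1 + 2k2 + 2k3 + k4) = 3.042968
y(1.02) ≈ 3.0430

3.0430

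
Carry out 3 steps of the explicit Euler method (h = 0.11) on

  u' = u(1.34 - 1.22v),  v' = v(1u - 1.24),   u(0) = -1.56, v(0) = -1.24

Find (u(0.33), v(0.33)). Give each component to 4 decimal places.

-3.1592, -0.3170

Euler on (u,v): u_{n+1} = u_n + h·u', v_{n+1} = v_n + h·v'.
0.000000: (-1.560000, -1.240000); f=(-4.450368, 3.472000) → (-2.049540, -0.858080)
0.110000: (-2.049540, -0.858080); f=(-4.891961, 2.822689) → (-2.587656, -0.547584)
0.220000: (-2.587656, -0.547584); f=(-5.196150, 2.095964) → (-3.159233, -0.317028)
(u(0.33), v(0.33)) ≈ (-3.1592, -0.3170)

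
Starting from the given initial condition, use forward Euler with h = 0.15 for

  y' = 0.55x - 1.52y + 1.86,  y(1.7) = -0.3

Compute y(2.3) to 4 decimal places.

Euler: y_{n+1} = y_n + h·f(x_n, y_n).
x=1.700000, y=-0.300000: f=3.251000 → y ← -0.300000 + 0.15·3.251000 = 0.187650
x=1.850000, y=0.187650: f=2.592272 → y ← 0.187650 + 0.15·2.592272 = 0.576491
x=2.000000, y=0.576491: f=2.083734 → y ← 0.576491 + 0.15·2.083734 = 0.889051
x=2.150000, y=0.889051: f=1.691143 → y ← 0.889051 + 0.15·1.691143 = 1.142722
y(2.3) ≈ 1.1427

1.1427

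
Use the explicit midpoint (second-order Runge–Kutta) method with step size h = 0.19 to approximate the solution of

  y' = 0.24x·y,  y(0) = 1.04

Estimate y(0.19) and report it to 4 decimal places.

1.0445

Midpoint: k1 = f(x_n, y_n); k2 = f(x_n + h/2, y_n + (h/2)·k1); y_{n+1} = y_n + h·k2.
x=0.000000, y=1.040000:
  k1 = f(0.000000, 1.040000) = 0.000000
  k2 = f(0.095000, 1.040000) = 0.023712
  y ← 1.040000 + 0.19·0.023712 = 1.044505
y(0.19) ≈ 1.0445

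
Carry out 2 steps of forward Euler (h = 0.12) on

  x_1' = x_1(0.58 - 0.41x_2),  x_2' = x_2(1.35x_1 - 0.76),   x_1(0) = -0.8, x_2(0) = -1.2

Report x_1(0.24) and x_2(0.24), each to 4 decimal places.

Euler on (x_1,x_2): x_1_{n+1} = x_1_n + h·x_1', x_2_{n+1} = x_2_n + h·x_2'.
0.000000: (-0.800000, -1.200000); f=(-0.857600, 2.208000) → (-0.902912, -0.935040)
0.120000: (-0.902912, -0.935040); f=(-0.869835, 1.850380) → (-1.007292, -0.712994)
(x_1(0.24), x_2(0.24)) ≈ (-1.0073, -0.7130)

-1.0073, -0.7130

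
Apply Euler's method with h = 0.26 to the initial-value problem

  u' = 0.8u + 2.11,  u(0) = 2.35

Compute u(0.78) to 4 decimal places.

Euler: u_{n+1} = u_n + h·f(s_n, u_n).
s=0.000000, u=2.350000: f=3.990000 → u ← 2.350000 + 0.26·3.990000 = 3.387400
s=0.260000, u=3.387400: f=4.819920 → u ← 3.387400 + 0.26·4.819920 = 4.640579
s=0.520000, u=4.640579: f=5.822463 → u ← 4.640579 + 0.26·5.822463 = 6.154420
u(0.78) ≈ 6.1544

6.1544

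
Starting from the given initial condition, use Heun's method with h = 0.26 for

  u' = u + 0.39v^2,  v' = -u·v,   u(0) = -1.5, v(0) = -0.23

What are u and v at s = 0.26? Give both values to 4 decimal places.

Heun on (u,v): k1 = f(s_n, state_n); k2 = f(s_n + h, state_n + h·k1); state_{n+1} = state_n + (h/2)·(k1 + k2).
0.000000: (-1.500000, -0.230000)
  k1 = (-1.479369, -0.345000)
  predictor → (-1.884636, -0.319700)
  k2 = (-1.844775, -0.602518)
  → (-1.932139, -0.353177)
(u(0.26), v(0.26)) ≈ (-1.9321, -0.3532)

-1.9321, -0.3532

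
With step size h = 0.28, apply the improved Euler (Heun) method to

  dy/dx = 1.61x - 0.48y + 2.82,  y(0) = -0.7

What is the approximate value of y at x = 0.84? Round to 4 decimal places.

1.9809

Heun: k1 = f(x_n, y_n); k2 = f(x_n + h, y_n + h·k1); y_{n+1} = y_n + (h/2)·(k1 + k2).
x=0.000000, y=-0.700000:
  k1 = f(0.000000, -0.700000) = 3.156000
  k2 = f(0.280000, 0.183680) = 3.182634
  y ← -0.700000 + (0.28/2)·(3.156000 + 3.182634) = 0.187409
x=0.280000, y=0.187409:
  k1 = f(0.280000, 0.187409) = 3.180844
  k2 = f(0.560000, 1.078045) = 3.204138
  y ← 0.187409 + (0.28/2)·(3.180844 + 3.204138) = 1.081306
x=0.560000, y=1.081306:
  k1 = f(0.560000, 1.081306) = 3.202573
  k2 = f(0.840000, 1.978027) = 3.222947
  y ← 1.081306 + (0.28/2)·(3.202573 + 3.222947) = 1.980879
y(0.84) ≈ 1.9809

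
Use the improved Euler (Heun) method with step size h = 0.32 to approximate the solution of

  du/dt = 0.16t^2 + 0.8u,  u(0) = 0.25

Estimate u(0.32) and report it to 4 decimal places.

Heun: k1 = f(t_n, u_n); k2 = f(t_n + h, u_n + h·k1); u_{n+1} = u_n + (h/2)·(k1 + k2).
t=0.000000, u=0.250000:
  k1 = f(0.000000, 0.250000) = 0.200000
  k2 = f(0.320000, 0.314000) = 0.267584
  u ← 0.250000 + (0.32/2)·(0.200000 + 0.267584) = 0.324813
u(0.32) ≈ 0.3248

0.3248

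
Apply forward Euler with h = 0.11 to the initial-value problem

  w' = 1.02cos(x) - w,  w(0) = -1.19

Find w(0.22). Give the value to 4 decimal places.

Euler: w_{n+1} = w_n + h·f(x_n, w_n).
x=0.000000, w=-1.190000: f=2.210000 → w ← -1.190000 + 0.11·2.210000 = -0.946900
x=0.110000, w=-0.946900: f=1.960735 → w ← -0.946900 + 0.11·1.960735 = -0.731219
w(0.22) ≈ -0.7312

-0.7312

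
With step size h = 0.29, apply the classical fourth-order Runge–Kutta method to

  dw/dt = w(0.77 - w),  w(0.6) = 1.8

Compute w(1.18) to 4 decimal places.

RK4: k1 = f(t_n, w_n); k2 = f(t_n + h/2, w_n + (h/2)·k1); k3 = f(t_n + h/2, w_n + (h/2)·k2); k4 = f(t_n + h, w_n + h·k3); w_{n+1} = w_n + (h/6)·(k1 + 2k2 + 2k3 + k4).
t=0.600000, w=1.800000:
  k1 = f(0.600000, 1.800000) = -1.854000
  k2 = f(0.745000, 1.531170) = -1.165481
  k3 = f(0.745000, 1.631005) = -1.404304
  k4 = f(0.890000, 1.392752) = -0.867339
  w ← 1.800000 + (0.29/6)·(k1 + 2k2 + 2k3 + k4) = 1.420056
t=0.890000, w=1.420056:
  k1 = f(0.890000, 1.420056) = -0.923116
  k2 = f(1.035000, 1.286204) = -0.663944
  k3 = f(1.035000, 1.323784) = -0.733091
  k4 = f(1.180000, 1.207460) = -0.528215
  w ← 1.420056 + (0.29/6)·(k1 + 2k2 + 2k3 + k4) = 1.214862
w(1.18) ≈ 1.2149

1.2149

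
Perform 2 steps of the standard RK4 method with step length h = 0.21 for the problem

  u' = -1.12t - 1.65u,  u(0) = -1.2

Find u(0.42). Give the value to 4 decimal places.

RK4: k1 = f(t_n, u_n); k2 = f(t_n + h/2, u_n + (h/2)·k1); k3 = f(t_n + h/2, u_n + (h/2)·k2); k4 = f(t_n + h, u_n + h·k3); u_{n+1} = u_n + (h/6)·(k1 + 2k2 + 2k3 + k4).
t=0.000000, u=-1.200000:
  k1 = f(0.000000, -1.200000) = 1.980000
  k2 = f(0.105000, -0.992100) = 1.519365
  k3 = f(0.105000, -1.040467) = 1.599170
  k4 = f(0.210000, -0.864174) = 1.190688
  u ← -1.200000 + (0.21/6)·(k1 + 2k2 + 2k3 + k4) = -0.870728
t=0.210000, u=-0.870728:
  k1 = f(0.210000, -0.870728) = 1.201502
  k2 = f(0.315000, -0.744571) = 0.875742
  k3 = f(0.315000, -0.778776) = 0.932180
  k4 = f(0.420000, -0.674971) = 0.643302
  u ← -0.870728 + (0.21/6)·(k1 + 2k2 + 2k3 + k4) = -0.679606
u(0.42) ≈ -0.6796

-0.6796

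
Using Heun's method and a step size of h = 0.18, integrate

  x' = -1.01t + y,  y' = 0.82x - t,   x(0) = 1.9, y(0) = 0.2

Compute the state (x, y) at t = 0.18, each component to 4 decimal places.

1.9449, 0.4669

Heun on (x,y): k1 = f(t_n, state_n); k2 = f(t_n + h, state_n + h·k1); state_{n+1} = state_n + (h/2)·(k1 + k2).
0.000000: (1.900000, 0.200000)
  k1 = (0.200000, 1.558000)
  predictor → (1.936000, 0.480440)
  k2 = (0.298640, 1.407520)
  → (1.944878, 0.466897)
(x(0.18), y(0.18)) ≈ (1.9449, 0.4669)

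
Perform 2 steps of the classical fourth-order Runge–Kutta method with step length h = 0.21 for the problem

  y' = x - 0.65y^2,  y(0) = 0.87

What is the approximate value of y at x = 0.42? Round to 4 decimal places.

RK4: k1 = f(x_n, y_n); k2 = f(x_n + h/2, y_n + (h/2)·k1); k3 = f(x_n + h/2, y_n + (h/2)·k2); k4 = f(x_n + h, y_n + h·k3); y_{n+1} = y_n + (h/6)·(k1 + 2k2 + 2k3 + k4).
x=0.000000, y=0.870000:
  k1 = f(0.000000, 0.870000) = -0.491985
  k2 = f(0.105000, 0.818342) = -0.330294
  k3 = f(0.105000, 0.835319) = -0.348543
  k4 = f(0.210000, 0.796806) = -0.202685
  y ← 0.870000 + (0.21/6)·(k1 + 2k2 + 2k3 + k4) = 0.798168
x=0.210000, y=0.798168:
  k1 = f(0.210000, 0.798168) = -0.204097
  k2 = f(0.315000, 0.776738) = -0.077159
  k3 = f(0.315000, 0.790066) = -0.090733
  k4 = f(0.420000, 0.779114) = 0.025438
  y ← 0.798168 + (0.21/6)·(k1 + 2k2 + 2k3 + k4) = 0.780162
y(0.42) ≈ 0.7802

0.7802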